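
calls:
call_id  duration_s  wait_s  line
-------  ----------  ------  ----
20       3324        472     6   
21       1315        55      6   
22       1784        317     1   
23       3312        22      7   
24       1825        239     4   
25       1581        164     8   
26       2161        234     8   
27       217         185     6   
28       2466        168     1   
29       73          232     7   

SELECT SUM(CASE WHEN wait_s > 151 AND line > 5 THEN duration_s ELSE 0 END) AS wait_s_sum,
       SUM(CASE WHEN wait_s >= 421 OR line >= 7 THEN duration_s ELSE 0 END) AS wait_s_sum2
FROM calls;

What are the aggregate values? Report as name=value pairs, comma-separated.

[wait_s_sum: wait_s > 151 AND line > 5]
call_id=20: ✓ → 3324
call_id=21: ✗
call_id=22: ✗
call_id=23: ✗
call_id=24: ✗
call_id=25: ✓ → 1581
call_id=26: ✓ → 2161
call_id=27: ✓ → 217
call_id=28: ✗
call_id=29: ✓ → 73
wait_s_sum = 3324 + 1581 + 2161 + 217 + 73 = 7356
—
[wait_s_sum2: wait_s >= 421 OR line >= 7]
call_id=20: ✓ → 3324
call_id=21: ✗
call_id=22: ✗
call_id=23: ✓ → 3312
call_id=24: ✗
call_id=25: ✓ → 1581
call_id=26: ✓ → 2161
call_id=27: ✗
call_id=28: ✗
call_id=29: ✓ → 73
wait_s_sum2 = 3324 + 3312 + 1581 + 2161 + 73 = 10451

wait_s_sum=7356, wait_s_sum2=10451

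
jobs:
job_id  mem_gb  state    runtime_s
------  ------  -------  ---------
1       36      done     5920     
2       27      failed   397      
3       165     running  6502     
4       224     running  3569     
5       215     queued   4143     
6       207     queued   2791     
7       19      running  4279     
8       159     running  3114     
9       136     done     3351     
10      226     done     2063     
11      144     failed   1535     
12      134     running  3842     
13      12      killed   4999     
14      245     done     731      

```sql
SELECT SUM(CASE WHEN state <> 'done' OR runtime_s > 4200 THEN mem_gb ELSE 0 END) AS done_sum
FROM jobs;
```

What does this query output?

1342

job_id=1: ✓ → 36
job_id=2: ✓ → 27
job_id=3: ✓ → 165
job_id=4: ✓ → 224
job_id=5: ✓ → 215
job_id=6: ✓ → 207
job_id=7: ✓ → 19
job_id=8: ✓ → 159
job_id=9: ✗
job_id=10: ✗
job_id=11: ✓ → 144
job_id=12: ✓ → 134
job_id=13: ✓ → 12
job_id=14: ✗
done_sum = 36 + 27 + 165 + 224 + 215 + 207 + 19 + 159 + 144 + 134 + 12 = 1342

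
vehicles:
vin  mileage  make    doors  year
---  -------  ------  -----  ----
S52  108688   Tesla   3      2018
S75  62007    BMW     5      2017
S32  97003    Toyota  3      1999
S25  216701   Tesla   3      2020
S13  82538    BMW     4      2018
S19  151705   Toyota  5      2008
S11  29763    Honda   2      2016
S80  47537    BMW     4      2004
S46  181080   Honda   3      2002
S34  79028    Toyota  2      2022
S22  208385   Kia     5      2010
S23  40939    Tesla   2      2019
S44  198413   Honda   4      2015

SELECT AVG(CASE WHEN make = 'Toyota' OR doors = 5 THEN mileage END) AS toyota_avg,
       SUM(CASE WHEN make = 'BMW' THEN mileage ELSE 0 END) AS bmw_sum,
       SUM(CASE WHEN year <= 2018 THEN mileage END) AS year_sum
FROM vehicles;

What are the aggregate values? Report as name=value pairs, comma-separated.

[toyota_avg: make = 'Toyota' OR doors = 5]
vin=S52: ✗
vin=S75: ✓ → 62007
vin=S32: ✓ → 97003
vin=S25: ✗
vin=S13: ✗
vin=S19: ✓ → 151705
vin=S11: ✗
vin=S80: ✗
vin=S46: ✗
vin=S34: ✓ → 79028
vin=S22: ✓ → 208385
vin=S23: ✗
vin=S44: ✗
toyota_avg = (62007 + 97003 + 151705 + 79028 + 208385) / 5 = 119625.6
—
[bmw_sum: make = 'BMW']
vin=S52: ✗
vin=S75: ✓ → 62007
vin=S32: ✗
vin=S25: ✗
vin=S13: ✓ → 82538
vin=S19: ✗
vin=S11: ✗
vin=S80: ✓ → 47537
vin=S46: ✗
vin=S34: ✗
vin=S22: ✗
vin=S23: ✗
vin=S44: ✗
bmw_sum = 62007 + 82538 + 47537 = 192082
—
[year_sum: year <= 2018]
vin=S52: ✓ → 108688
vin=S75: ✓ → 62007
vin=S32: ✓ → 97003
vin=S25: ✗
vin=S13: ✓ → 82538
vin=S19: ✓ → 151705
vin=S11: ✓ → 29763
vin=S80: ✓ → 47537
vin=S46: ✓ → 181080
vin=S34: ✗
vin=S22: ✓ → 208385
vin=S23: ✗
vin=S44: ✓ → 198413
year_sum = 108688 + 62007 + 97003 + 82538 + 151705 + 29763 + 47537 + 181080 + 208385 + 198413 = 1167119

toyota_avg=119625.6, bmw_sum=192082, year_sum=1167119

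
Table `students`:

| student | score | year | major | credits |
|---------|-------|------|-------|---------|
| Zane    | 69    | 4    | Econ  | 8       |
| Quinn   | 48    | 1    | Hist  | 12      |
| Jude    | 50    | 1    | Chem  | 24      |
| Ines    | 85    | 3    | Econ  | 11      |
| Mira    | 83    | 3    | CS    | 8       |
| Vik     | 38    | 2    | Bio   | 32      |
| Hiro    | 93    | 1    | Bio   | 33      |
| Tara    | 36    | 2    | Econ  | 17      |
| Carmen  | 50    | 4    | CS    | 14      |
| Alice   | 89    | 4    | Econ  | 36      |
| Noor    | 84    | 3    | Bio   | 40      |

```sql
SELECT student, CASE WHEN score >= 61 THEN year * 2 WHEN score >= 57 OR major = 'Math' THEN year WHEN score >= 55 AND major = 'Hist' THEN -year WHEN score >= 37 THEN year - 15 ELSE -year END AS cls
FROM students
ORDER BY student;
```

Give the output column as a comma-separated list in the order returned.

student=Alice: score >= 61 → 8
student=Carmen: score >= 37 → -11
student=Hiro: score >= 61 → 2
student=Ines: score >= 61 → 6
student=Jude: score >= 37 → -14
student=Mira: score >= 61 → 6
student=Noor: score >= 61 → 6
student=Quinn: score >= 37 → -14
student=Tara: ELSE → -2
student=Vik: score >= 37 → -13
student=Zane: score >= 61 → 8

8, -11, 2, 6, -14, 6, 6, -14, -2, -13, 8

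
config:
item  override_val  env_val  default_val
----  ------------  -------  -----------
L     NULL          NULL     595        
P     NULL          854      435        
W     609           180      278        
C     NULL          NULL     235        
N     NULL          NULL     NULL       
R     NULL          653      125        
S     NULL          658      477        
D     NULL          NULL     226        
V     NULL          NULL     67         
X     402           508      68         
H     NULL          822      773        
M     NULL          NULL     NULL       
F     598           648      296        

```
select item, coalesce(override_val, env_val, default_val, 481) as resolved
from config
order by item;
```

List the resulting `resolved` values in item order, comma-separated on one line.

235, 226, 598, 822, 595, 481, 481, 854, 653, 658, 67, 609, 402

item=C: override_val=NULL, env_val=NULL, default_val=235 → 235
item=D: override_val=NULL, env_val=NULL, default_val=226 → 226
item=F: override_val=598 → 598
item=H: override_val=NULL, env_val=822 → 822
item=L: override_val=NULL, env_val=NULL, default_val=595 → 595
item=M: override_val=NULL, env_val=NULL, default_val=NULL, → literal 481 → 481
item=N: override_val=NULL, env_val=NULL, default_val=NULL, → literal 481 → 481
item=P: override_val=NULL, env_val=854 → 854
item=R: override_val=NULL, env_val=653 → 653
item=S: override_val=NULL, env_val=658 → 658
item=V: override_val=NULL, env_val=NULL, default_val=67 → 67
item=W: override_val=609 → 609
item=X: override_val=402 → 402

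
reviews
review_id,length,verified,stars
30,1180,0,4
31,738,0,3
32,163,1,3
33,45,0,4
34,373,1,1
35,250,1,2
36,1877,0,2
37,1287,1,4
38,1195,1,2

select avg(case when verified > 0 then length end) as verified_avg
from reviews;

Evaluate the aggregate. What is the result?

review_id=30: ✗
review_id=31: ✗
review_id=32: ✓ → 163
review_id=33: ✗
review_id=34: ✓ → 373
review_id=35: ✓ → 250
review_id=36: ✗
review_id=37: ✓ → 1287
review_id=38: ✓ → 1195
verified_avg = (163 + 373 + 250 + 1287 + 1195) / 5 = 653.6

653.6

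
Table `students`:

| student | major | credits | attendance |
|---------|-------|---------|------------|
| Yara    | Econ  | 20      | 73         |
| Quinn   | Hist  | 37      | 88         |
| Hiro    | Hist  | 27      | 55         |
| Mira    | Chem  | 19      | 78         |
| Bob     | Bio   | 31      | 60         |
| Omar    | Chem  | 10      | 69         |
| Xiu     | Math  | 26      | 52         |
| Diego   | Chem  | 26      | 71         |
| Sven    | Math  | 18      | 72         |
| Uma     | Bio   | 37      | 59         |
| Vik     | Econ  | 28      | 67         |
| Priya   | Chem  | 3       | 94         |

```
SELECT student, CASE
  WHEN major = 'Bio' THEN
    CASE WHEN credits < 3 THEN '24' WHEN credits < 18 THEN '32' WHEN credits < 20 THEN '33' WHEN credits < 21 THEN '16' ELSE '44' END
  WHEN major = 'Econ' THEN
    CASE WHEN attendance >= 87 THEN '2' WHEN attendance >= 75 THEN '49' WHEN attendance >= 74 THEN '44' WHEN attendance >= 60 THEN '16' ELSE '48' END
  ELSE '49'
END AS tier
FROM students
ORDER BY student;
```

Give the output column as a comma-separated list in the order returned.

44, 49, 49, 49, 49, 49, 49, 49, 44, 16, 49, 16

student=Bob: major='Bio' → inner[ELSE] → 44
student=Diego: major='Chem' → outer ELSE → 49
student=Hiro: major='Hist' → outer ELSE → 49
student=Mira: major='Chem' → outer ELSE → 49
student=Omar: major='Chem' → outer ELSE → 49
student=Priya: major='Chem' → outer ELSE → 49
student=Quinn: major='Hist' → outer ELSE → 49
student=Sven: major='Math' → outer ELSE → 49
student=Uma: major='Bio' → inner[ELSE] → 44
student=Vik: major='Econ' → inner[attendance >= 60] → 16
student=Xiu: major='Math' → outer ELSE → 49
student=Yara: major='Econ' → inner[attendance >= 60] → 16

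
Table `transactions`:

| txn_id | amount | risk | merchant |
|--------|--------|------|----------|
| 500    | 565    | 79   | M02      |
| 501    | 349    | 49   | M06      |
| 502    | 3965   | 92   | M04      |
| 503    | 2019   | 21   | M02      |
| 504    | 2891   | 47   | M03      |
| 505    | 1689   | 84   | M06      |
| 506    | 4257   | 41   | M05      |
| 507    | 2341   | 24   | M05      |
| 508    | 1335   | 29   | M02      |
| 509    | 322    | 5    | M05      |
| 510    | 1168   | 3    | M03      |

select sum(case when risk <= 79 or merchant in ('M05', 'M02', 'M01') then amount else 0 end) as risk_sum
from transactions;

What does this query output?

15247

txn_id=500: ✓ → 565
txn_id=501: ✓ → 349
txn_id=502: ✗
txn_id=503: ✓ → 2019
txn_id=504: ✓ → 2891
txn_id=505: ✗
txn_id=506: ✓ → 4257
txn_id=507: ✓ → 2341
txn_id=508: ✓ → 1335
txn_id=509: ✓ → 322
txn_id=510: ✓ → 1168
risk_sum = 565 + 349 + 2019 + 2891 + 4257 + 2341 + 1335 + 322 + 1168 = 15247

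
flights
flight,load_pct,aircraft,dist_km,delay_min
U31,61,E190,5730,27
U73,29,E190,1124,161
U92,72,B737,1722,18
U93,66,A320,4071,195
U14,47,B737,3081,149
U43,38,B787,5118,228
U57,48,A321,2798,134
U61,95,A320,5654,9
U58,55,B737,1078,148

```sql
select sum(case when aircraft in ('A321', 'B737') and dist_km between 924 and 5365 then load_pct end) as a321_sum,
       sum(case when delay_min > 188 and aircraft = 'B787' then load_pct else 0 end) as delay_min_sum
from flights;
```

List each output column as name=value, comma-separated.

[a321_sum: aircraft in ('A321', 'B737') and dist_km between 924 and 5365]
flight=U31: ✗
flight=U73: ✗
flight=U92: ✓ → 72
flight=U93: ✗
flight=U14: ✓ → 47
flight=U43: ✗
flight=U57: ✓ → 48
flight=U61: ✗
flight=U58: ✓ → 55
a321_sum = 72 + 47 + 48 + 55 = 222
—
[delay_min_sum: delay_min > 188 and aircraft = 'B787']
flight=U31: ✗
flight=U73: ✗
flight=U92: ✗
flight=U93: ✗
flight=U14: ✗
flight=U43: ✓ → 38
flight=U57: ✗
flight=U61: ✗
flight=U58: ✗
delay_min_sum = 38

a321_sum=222, delay_min_sum=38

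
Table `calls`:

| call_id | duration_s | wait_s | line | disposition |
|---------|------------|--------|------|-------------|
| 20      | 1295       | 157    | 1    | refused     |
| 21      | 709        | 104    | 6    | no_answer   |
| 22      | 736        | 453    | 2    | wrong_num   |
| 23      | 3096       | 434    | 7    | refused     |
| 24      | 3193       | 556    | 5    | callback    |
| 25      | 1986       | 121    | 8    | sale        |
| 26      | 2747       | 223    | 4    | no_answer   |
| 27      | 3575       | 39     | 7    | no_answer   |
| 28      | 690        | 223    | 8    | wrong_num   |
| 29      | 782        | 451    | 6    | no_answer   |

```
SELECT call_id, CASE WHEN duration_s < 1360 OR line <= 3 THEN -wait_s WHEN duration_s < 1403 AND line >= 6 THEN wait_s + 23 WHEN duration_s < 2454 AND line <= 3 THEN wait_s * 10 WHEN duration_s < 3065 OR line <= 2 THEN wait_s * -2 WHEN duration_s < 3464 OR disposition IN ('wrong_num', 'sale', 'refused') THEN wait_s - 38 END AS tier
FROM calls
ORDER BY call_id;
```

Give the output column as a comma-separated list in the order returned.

-157, -104, -453, 396, 518, -242, -446, NULL, -223, -451

call_id=20: duration_s < 1360 OR line <= 3 → -157
call_id=21: duration_s < 1360 OR line <= 3 → -104
call_id=22: duration_s < 1360 OR line <= 3 → -453
call_id=23: duration_s < 3464 OR disposition IN ('wrong_num', 'sale', 'refused') → 396
call_id=24: duration_s < 3464 OR disposition IN ('wrong_num', 'sale', 'refused') → 518
call_id=25: duration_s < 3065 OR line <= 2 → -242
call_id=26: duration_s < 3065 OR line <= 2 → -446
call_id=27: (no match → NULL) → NULL
call_id=28: duration_s < 1360 OR line <= 3 → -223
call_id=29: duration_s < 1360 OR line <= 3 → -451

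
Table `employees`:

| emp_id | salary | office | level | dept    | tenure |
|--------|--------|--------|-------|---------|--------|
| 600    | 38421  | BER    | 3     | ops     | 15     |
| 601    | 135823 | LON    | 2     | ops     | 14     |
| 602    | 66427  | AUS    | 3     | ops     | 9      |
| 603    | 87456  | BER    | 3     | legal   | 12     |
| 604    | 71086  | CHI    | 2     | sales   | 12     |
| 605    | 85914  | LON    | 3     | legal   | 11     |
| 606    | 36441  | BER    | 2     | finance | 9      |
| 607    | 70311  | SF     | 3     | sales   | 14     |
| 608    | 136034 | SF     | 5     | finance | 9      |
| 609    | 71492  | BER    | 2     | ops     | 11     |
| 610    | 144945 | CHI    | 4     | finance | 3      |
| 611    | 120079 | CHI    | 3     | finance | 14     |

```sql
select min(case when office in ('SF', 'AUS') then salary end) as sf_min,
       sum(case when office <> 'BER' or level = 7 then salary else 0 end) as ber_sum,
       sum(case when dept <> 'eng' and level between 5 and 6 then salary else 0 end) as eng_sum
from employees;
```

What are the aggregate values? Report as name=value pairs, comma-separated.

sf_min=66427, ber_sum=830619, eng_sum=136034

[sf_min: office in ('SF', 'AUS')]
emp_id=600: ✗
emp_id=601: ✗
emp_id=602: ✓ → 66427
emp_id=603: ✗
emp_id=604: ✗
emp_id=605: ✗
emp_id=606: ✗
emp_id=607: ✓ → 70311
emp_id=608: ✓ → 136034
emp_id=609: ✗
emp_id=610: ✗
emp_id=611: ✗
sf_min = MIN(66427, 70311, 136034) = 66427
—
[ber_sum: office <> 'BER' or level = 7]
emp_id=600: ✗
emp_id=601: ✓ → 135823
emp_id=602: ✓ → 66427
emp_id=603: ✗
emp_id=604: ✓ → 71086
emp_id=605: ✓ → 85914
emp_id=606: ✗
emp_id=607: ✓ → 70311
emp_id=608: ✓ → 136034
emp_id=609: ✗
emp_id=610: ✓ → 144945
emp_id=611: ✓ → 120079
ber_sum = 135823 + 66427 + 71086 + 85914 + 70311 + 136034 + 144945 + 120079 = 830619
—
[eng_sum: dept <> 'eng' and level between 5 and 6]
emp_id=600: ✗
emp_id=601: ✗
emp_id=602: ✗
emp_id=603: ✗
emp_id=604: ✗
emp_id=605: ✗
emp_id=606: ✗
emp_id=607: ✗
emp_id=608: ✓ → 136034
emp_id=609: ✗
emp_id=610: ✗
emp_id=611: ✗
eng_sum = 136034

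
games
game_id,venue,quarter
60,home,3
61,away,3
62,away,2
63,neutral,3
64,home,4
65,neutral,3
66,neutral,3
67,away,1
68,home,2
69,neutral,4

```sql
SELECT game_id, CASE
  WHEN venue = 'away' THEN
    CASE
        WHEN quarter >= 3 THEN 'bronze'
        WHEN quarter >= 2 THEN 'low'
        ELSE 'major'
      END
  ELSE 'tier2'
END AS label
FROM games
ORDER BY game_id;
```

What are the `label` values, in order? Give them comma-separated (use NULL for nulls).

game_id=60: venue='home' → outer ELSE → tier2
game_id=61: venue='away' → inner[quarter >= 3] → bronze
game_id=62: venue='away' → inner[quarter >= 2] → low
game_id=63: venue='neutral' → outer ELSE → tier2
game_id=64: venue='home' → outer ELSE → tier2
game_id=65: venue='neutral' → outer ELSE → tier2
game_id=66: venue='neutral' → outer ELSE → tier2
game_id=67: venue='away' → inner[ELSE] → major
game_id=68: venue='home' → outer ELSE → tier2
game_id=69: venue='neutral' → outer ELSE → tier2

tier2, bronze, low, tier2, tier2, tier2, tier2, major, tier2, tier2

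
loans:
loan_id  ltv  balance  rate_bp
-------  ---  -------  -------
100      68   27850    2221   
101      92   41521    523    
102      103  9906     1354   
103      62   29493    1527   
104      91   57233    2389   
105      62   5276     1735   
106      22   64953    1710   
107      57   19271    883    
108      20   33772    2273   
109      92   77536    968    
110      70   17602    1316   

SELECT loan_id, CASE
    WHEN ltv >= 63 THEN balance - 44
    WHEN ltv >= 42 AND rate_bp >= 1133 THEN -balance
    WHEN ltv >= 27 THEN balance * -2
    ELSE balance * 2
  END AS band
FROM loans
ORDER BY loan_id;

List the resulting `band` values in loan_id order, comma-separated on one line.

27806, 41477, 9862, -29493, 57189, -5276, 129906, -38542, 67544, 77492, 17558

loan_id=100: ltv >= 63 → 27806
loan_id=101: ltv >= 63 → 41477
loan_id=102: ltv >= 63 → 9862
loan_id=103: ltv >= 42 AND rate_bp >= 1133 → -29493
loan_id=104: ltv >= 63 → 57189
loan_id=105: ltv >= 42 AND rate_bp >= 1133 → -5276
loan_id=106: ELSE → 129906
loan_id=107: ltv >= 27 → -38542
loan_id=108: ELSE → 67544
loan_id=109: ltv >= 63 → 77492
loan_id=110: ltv >= 63 → 17558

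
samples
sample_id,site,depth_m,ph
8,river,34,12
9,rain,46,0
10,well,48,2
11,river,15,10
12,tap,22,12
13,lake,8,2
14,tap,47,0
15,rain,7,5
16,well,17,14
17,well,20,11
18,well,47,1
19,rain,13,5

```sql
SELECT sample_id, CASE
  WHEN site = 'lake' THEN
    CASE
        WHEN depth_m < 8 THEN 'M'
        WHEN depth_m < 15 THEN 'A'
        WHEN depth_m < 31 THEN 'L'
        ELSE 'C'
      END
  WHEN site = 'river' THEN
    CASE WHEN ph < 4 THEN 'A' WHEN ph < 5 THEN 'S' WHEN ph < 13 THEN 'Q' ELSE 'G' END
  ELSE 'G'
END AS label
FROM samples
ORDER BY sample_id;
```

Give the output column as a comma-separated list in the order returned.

sample_id=8: site='river' → inner[ph < 13] → Q
sample_id=9: site='rain' → outer ELSE → G
sample_id=10: site='well' → outer ELSE → G
sample_id=11: site='river' → inner[ph < 13] → Q
sample_id=12: site='tap' → outer ELSE → G
sample_id=13: site='lake' → inner[depth_m < 15] → A
sample_id=14: site='tap' → outer ELSE → G
sample_id=15: site='rain' → outer ELSE → G
sample_id=16: site='well' → outer ELSE → G
sample_id=17: site='well' → outer ELSE → G
sample_id=18: site='well' → outer ELSE → G
sample_id=19: site='rain' → outer ELSE → G

Q, G, G, Q, G, A, G, G, G, G, G, G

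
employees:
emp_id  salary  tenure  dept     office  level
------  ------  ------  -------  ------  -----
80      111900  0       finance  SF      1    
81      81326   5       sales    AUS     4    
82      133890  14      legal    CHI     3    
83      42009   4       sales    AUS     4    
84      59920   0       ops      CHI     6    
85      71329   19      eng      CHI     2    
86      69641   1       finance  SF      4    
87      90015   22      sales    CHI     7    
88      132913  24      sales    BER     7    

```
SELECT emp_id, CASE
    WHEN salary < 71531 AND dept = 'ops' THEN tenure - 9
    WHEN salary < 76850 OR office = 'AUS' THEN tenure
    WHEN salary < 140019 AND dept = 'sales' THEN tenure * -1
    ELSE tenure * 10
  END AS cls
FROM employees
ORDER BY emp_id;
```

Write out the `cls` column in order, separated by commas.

0, 5, 140, 4, -9, 19, 1, -22, -24

emp_id=80: ELSE → 0
emp_id=81: salary < 76850 OR office = 'AUS' → 5
emp_id=82: ELSE → 140
emp_id=83: salary < 76850 OR office = 'AUS' → 4
emp_id=84: salary < 71531 AND dept = 'ops' → -9
emp_id=85: salary < 76850 OR office = 'AUS' → 19
emp_id=86: salary < 76850 OR office = 'AUS' → 1
emp_id=87: salary < 140019 AND dept = 'sales' → -22
emp_id=88: salary < 140019 AND dept = 'sales' → -24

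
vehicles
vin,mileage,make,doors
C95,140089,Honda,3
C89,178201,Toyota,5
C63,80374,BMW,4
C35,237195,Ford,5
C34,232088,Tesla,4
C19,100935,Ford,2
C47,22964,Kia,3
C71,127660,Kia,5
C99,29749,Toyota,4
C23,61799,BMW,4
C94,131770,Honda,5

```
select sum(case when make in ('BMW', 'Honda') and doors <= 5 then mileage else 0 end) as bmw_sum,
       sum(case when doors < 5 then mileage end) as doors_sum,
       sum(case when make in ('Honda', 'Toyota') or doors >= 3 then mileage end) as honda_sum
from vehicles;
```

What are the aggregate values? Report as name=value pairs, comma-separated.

bmw_sum=414032, doors_sum=667998, honda_sum=1241889

[bmw_sum: make in ('BMW', 'Honda') and doors <= 5]
vin=C95: ✓ → 140089
vin=C89: ✗
vin=C63: ✓ → 80374
vin=C35: ✗
vin=C34: ✗
vin=C19: ✗
vin=C47: ✗
vin=C71: ✗
vin=C99: ✗
vin=C23: ✓ → 61799
vin=C94: ✓ → 131770
bmw_sum = 140089 + 80374 + 61799 + 131770 = 414032
—
[doors_sum: doors < 5]
vin=C95: ✓ → 140089
vin=C89: ✗
vin=C63: ✓ → 80374
vin=C35: ✗
vin=C34: ✓ → 232088
vin=C19: ✓ → 100935
vin=C47: ✓ → 22964
vin=C71: ✗
vin=C99: ✓ → 29749
vin=C23: ✓ → 61799
vin=C94: ✗
doors_sum = 140089 + 80374 + 232088 + 100935 + 22964 + 29749 + 61799 = 667998
—
[honda_sum: make in ('Honda', 'Toyota') or doors >= 3]
vin=C95: ✓ → 140089
vin=C89: ✓ → 178201
vin=C63: ✓ → 80374
vin=C35: ✓ → 237195
vin=C34: ✓ → 232088
vin=C19: ✗
vin=C47: ✓ → 22964
vin=C71: ✓ → 127660
vin=C99: ✓ → 29749
vin=C23: ✓ → 61799
vin=C94: ✓ → 131770
honda_sum = 140089 + 178201 + 80374 + 237195 + 232088 + 22964 + 127660 + 29749 + 61799 + 131770 = 1241889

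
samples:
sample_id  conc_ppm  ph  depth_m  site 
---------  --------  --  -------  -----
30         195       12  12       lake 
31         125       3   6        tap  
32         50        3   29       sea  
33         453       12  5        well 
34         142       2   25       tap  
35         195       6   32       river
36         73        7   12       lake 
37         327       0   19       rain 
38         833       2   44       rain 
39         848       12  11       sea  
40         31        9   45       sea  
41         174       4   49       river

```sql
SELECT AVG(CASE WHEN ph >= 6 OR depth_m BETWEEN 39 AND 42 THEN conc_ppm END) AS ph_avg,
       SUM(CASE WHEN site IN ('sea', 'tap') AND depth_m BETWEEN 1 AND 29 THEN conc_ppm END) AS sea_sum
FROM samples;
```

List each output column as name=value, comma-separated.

[ph_avg: ph >= 6 OR depth_m BETWEEN 39 AND 42]
sample_id=30: ✓ → 195
sample_id=31: ✗
sample_id=32: ✗
sample_id=33: ✓ → 453
sample_id=34: ✗
sample_id=35: ✓ → 195
sample_id=36: ✓ → 73
sample_id=37: ✗
sample_id=38: ✗
sample_id=39: ✓ → 848
sample_id=40: ✓ → 31
sample_id=41: ✗
ph_avg = (195 + 453 + 195 + 73 + 848 + 31) / 6 = 299.1666666667
—
[sea_sum: site IN ('sea', 'tap') AND depth_m BETWEEN 1 AND 29]
sample_id=30: ✗
sample_id=31: ✓ → 125
sample_id=32: ✓ → 50
sample_id=33: ✗
sample_id=34: ✓ → 142
sample_id=35: ✗
sample_id=36: ✗
sample_id=37: ✗
sample_id=38: ✗
sample_id=39: ✓ → 848
sample_id=40: ✗
sample_id=41: ✗
sea_sum = 125 + 50 + 142 + 848 = 1165

ph_avg=299.1666666667, sea_sum=1165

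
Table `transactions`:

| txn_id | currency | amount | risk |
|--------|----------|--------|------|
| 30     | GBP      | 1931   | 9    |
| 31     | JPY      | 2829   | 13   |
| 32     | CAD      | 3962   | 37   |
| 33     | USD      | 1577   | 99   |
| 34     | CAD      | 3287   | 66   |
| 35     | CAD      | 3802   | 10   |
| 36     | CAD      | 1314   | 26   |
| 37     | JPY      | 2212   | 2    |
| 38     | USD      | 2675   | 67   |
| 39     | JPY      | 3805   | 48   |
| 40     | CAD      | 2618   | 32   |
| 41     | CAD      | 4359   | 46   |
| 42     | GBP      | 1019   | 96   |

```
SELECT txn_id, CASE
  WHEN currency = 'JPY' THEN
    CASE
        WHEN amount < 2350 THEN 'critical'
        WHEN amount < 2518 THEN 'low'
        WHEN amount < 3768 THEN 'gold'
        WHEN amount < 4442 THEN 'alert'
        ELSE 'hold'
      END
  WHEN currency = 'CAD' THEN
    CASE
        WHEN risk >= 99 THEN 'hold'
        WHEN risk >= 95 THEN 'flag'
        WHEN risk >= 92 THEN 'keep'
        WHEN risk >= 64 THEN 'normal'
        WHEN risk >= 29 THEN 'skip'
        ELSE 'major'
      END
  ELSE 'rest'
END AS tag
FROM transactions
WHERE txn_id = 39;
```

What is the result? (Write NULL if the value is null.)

alert

txn_id = 39: currency=JPY, amount=3805, risk=48.
currency='JPY' → inner[amount < 4442] → alert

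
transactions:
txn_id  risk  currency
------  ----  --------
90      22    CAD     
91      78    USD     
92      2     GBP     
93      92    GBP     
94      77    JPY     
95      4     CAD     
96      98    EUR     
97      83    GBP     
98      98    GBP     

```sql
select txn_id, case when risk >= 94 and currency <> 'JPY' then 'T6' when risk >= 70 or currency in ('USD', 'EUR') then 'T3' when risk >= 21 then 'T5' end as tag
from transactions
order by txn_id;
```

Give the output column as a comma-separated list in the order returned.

txn_id=90: risk >= 21 → T5
txn_id=91: risk >= 70 or currency in ('USD', 'EUR') → T3
txn_id=92: (no match → NULL) → NULL
txn_id=93: risk >= 70 or currency in ('USD', 'EUR') → T3
txn_id=94: risk >= 70 or currency in ('USD', 'EUR') → T3
txn_id=95: (no match → NULL) → NULL
txn_id=96: risk >= 94 and currency <> 'JPY' → T6
txn_id=97: risk >= 70 or currency in ('USD', 'EUR') → T3
txn_id=98: risk >= 94 and currency <> 'JPY' → T6

T5, T3, NULL, T3, T3, NULL, T6, T3, T6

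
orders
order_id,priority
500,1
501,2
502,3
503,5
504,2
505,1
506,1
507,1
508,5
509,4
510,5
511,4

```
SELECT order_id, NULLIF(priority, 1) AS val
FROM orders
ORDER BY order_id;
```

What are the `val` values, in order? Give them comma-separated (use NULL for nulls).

order_id=500: priority=1 vs 1: equal → NULL
order_id=501: priority=2 vs 1: differ → 2
order_id=502: priority=3 vs 1: differ → 3
order_id=503: priority=5 vs 1: differ → 5
order_id=504: priority=2 vs 1: differ → 2
order_id=505: priority=1 vs 1: equal → NULL
order_id=506: priority=1 vs 1: equal → NULL
order_id=507: priority=1 vs 1: equal → NULL
order_id=508: priority=5 vs 1: differ → 5
order_id=509: priority=4 vs 1: differ → 4
order_id=510: priority=5 vs 1: differ → 5
order_id=511: priority=4 vs 1: differ → 4

NULL, 2, 3, 5, 2, NULL, NULL, NULL, 5, 4, 5, 4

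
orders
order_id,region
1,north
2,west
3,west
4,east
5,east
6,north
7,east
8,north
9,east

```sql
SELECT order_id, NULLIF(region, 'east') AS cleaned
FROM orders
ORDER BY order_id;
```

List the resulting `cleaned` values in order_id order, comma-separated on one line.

order_id=1: region=north vs east: differ → north
order_id=2: region=west vs east: differ → west
order_id=3: region=west vs east: differ → west
order_id=4: region=east vs east: equal → NULL
order_id=5: region=east vs east: equal → NULL
order_id=6: region=north vs east: differ → north
order_id=7: region=east vs east: equal → NULL
order_id=8: region=north vs east: differ → north
order_id=9: region=east vs east: equal → NULL

north, west, west, NULL, NULL, north, NULL, north, NULL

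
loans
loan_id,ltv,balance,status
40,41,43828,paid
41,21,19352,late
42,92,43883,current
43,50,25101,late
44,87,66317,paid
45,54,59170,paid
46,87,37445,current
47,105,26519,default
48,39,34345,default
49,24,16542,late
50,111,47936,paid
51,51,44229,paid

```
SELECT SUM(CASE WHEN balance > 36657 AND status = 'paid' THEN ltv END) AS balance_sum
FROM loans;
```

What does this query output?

344

loan_id=40: ✓ → 41
loan_id=41: ✗
loan_id=42: ✗
loan_id=43: ✗
loan_id=44: ✓ → 87
loan_id=45: ✓ → 54
loan_id=46: ✗
loan_id=47: ✗
loan_id=48: ✗
loan_id=49: ✗
loan_id=50: ✓ → 111
loan_id=51: ✓ → 51
balance_sum = 41 + 87 + 54 + 111 + 51 = 344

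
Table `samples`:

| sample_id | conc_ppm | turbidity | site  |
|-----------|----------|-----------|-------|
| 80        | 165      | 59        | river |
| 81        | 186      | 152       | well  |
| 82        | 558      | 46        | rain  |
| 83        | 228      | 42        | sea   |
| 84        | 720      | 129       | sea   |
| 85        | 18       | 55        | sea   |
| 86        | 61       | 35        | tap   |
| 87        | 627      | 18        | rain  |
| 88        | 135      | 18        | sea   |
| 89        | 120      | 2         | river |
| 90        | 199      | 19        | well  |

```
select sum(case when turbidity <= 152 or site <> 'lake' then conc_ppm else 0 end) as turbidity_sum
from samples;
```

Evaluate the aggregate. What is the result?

sample_id=80: ✓ → 165
sample_id=81: ✓ → 186
sample_id=82: ✓ → 558
sample_id=83: ✓ → 228
sample_id=84: ✓ → 720
sample_id=85: ✓ → 18
sample_id=86: ✓ → 61
sample_id=87: ✓ → 627
sample_id=88: ✓ → 135
sample_id=89: ✓ → 120
sample_id=90: ✓ → 199
turbidity_sum = 165 + 186 + 558 + 228 + 720 + 18 + 61 + 627 + 135 + 120 + 199 = 3017

3017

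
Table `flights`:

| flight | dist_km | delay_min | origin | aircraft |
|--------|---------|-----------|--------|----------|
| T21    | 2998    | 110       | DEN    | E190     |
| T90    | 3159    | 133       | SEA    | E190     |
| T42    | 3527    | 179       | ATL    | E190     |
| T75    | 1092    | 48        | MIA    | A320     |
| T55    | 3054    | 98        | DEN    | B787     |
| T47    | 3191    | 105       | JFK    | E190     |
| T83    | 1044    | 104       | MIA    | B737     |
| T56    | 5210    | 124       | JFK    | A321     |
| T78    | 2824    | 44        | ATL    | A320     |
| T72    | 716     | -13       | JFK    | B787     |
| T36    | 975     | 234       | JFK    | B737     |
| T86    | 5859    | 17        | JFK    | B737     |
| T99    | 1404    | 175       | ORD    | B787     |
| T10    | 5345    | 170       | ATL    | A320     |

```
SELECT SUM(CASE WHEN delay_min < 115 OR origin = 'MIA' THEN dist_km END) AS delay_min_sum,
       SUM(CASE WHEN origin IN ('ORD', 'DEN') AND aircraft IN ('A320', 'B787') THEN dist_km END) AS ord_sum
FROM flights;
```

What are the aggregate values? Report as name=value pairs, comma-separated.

[delay_min_sum: delay_min < 115 OR origin = 'MIA']
flight=T21: ✓ → 2998
flight=T90: ✗
flight=T42: ✗
flight=T75: ✓ → 1092
flight=T55: ✓ → 3054
flight=T47: ✓ → 3191
flight=T83: ✓ → 1044
flight=T56: ✗
flight=T78: ✓ → 2824
flight=T72: ✓ → 716
flight=T36: ✗
flight=T86: ✓ → 5859
flight=T99: ✗
flight=T10: ✗
delay_min_sum = 2998 + 1092 + 3054 + 3191 + 1044 + 2824 + 716 + 5859 = 20778
—
[ord_sum: origin IN ('ORD', 'DEN') AND aircraft IN ('A320', 'B787')]
flight=T21: ✗
flight=T90: ✗
flight=T42: ✗
flight=T75: ✗
flight=T55: ✓ → 3054
flight=T47: ✗
flight=T83: ✗
flight=T56: ✗
flight=T78: ✗
flight=T72: ✗
flight=T36: ✗
flight=T86: ✗
flight=T99: ✓ → 1404
flight=T10: ✗
ord_sum = 3054 + 1404 = 4458

delay_min_sum=20778, ord_sum=4458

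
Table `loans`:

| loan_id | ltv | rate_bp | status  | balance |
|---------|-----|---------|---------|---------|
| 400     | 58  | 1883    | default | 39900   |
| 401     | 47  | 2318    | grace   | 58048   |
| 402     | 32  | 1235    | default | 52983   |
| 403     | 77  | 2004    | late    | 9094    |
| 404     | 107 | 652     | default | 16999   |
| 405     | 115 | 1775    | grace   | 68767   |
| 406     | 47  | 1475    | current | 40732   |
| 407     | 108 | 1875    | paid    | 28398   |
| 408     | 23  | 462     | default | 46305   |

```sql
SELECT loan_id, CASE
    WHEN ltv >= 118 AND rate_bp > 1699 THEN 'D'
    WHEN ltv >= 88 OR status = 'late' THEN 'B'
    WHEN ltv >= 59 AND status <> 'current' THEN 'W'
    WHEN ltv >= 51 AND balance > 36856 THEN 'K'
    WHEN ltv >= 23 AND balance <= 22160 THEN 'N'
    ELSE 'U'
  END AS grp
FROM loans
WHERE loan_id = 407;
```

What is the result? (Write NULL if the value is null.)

B

loan_id = 407: ltv=108, rate_bp=1875, status=paid, balance=28398.
ltv >= 118 AND rate_bp > 1699 → false
ltv >= 88 OR status = 'late' → true → B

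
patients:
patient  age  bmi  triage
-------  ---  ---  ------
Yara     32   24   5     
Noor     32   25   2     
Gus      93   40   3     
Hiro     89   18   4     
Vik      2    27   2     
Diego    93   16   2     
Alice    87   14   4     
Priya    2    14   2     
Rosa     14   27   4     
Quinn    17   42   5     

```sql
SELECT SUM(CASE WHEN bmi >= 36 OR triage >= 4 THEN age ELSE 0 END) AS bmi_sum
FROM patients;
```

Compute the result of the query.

patient=Yara: ✓ → 32
patient=Noor: ✗
patient=Gus: ✓ → 93
patient=Hiro: ✓ → 89
patient=Vik: ✗
patient=Diego: ✗
patient=Alice: ✓ → 87
patient=Priya: ✗
patient=Rosa: ✓ → 14
patient=Quinn: ✓ → 17
bmi_sum = 32 + 93 + 89 + 87 + 14 + 17 = 332

332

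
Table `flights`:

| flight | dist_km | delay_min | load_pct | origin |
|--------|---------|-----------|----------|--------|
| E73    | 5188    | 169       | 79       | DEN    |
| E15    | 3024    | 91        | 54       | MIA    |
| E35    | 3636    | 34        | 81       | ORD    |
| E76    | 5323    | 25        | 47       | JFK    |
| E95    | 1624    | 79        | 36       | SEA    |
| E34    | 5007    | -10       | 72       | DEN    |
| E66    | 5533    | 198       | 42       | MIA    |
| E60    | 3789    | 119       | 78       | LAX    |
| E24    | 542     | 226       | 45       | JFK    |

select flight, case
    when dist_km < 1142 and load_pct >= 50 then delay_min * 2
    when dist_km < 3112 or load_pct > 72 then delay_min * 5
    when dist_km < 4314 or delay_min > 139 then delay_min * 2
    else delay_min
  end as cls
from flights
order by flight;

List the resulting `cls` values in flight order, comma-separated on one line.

455, 1130, -10, 170, 595, 396, 845, 25, 395

flight=E15: dist_km < 3112 or load_pct > 72 → 455
flight=E24: dist_km < 3112 or load_pct > 72 → 1130
flight=E34: ELSE → -10
flight=E35: dist_km < 3112 or load_pct > 72 → 170
flight=E60: dist_km < 3112 or load_pct > 72 → 595
flight=E66: dist_km < 4314 or delay_min > 139 → 396
flight=E73: dist_km < 3112 or load_pct > 72 → 845
flight=E76: ELSE → 25
flight=E95: dist_km < 3112 or load_pct > 72 → 395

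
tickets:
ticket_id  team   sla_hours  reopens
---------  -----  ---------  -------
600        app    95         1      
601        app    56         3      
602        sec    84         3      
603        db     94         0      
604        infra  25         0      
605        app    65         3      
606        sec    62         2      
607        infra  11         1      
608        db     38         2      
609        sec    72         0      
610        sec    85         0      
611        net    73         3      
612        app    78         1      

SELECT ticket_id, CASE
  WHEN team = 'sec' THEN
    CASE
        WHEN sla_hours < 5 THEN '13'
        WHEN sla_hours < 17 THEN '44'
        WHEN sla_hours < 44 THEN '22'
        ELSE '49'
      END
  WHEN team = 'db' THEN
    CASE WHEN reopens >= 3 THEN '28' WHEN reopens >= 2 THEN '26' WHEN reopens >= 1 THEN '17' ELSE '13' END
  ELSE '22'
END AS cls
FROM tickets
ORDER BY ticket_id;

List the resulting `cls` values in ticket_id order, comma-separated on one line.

22, 22, 49, 13, 22, 22, 49, 22, 26, 49, 49, 22, 22

ticket_id=600: team='app' → outer ELSE → 22
ticket_id=601: team='app' → outer ELSE → 22
ticket_id=602: team='sec' → inner[ELSE] → 49
ticket_id=603: team='db' → inner[ELSE] → 13
ticket_id=604: team='infra' → outer ELSE → 22
ticket_id=605: team='app' → outer ELSE → 22
ticket_id=606: team='sec' → inner[ELSE] → 49
ticket_id=607: team='infra' → outer ELSE → 22
ticket_id=608: team='db' → inner[reopens >= 2] → 26
ticket_id=609: team='sec' → inner[ELSE] → 49
ticket_id=610: team='sec' → inner[ELSE] → 49
ticket_id=611: team='net' → outer ELSE → 22
ticket_id=612: team='app' → outer ELSE → 22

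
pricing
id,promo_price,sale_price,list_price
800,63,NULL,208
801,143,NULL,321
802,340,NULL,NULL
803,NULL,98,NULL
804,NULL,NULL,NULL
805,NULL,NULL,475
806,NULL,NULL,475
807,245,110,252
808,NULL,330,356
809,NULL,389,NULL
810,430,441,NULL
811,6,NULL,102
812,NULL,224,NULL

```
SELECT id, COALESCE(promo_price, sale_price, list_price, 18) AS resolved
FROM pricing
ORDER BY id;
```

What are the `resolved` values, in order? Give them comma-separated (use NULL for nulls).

63, 143, 340, 98, 18, 475, 475, 245, 330, 389, 430, 6, 224

id=800: promo_price=63 → 63
id=801: promo_price=143 → 143
id=802: promo_price=340 → 340
id=803: promo_price=NULL, sale_price=98 → 98
id=804: promo_price=NULL, sale_price=NULL, list_price=NULL, → literal 18 → 18
id=805: promo_price=NULL, sale_price=NULL, list_price=475 → 475
id=806: promo_price=NULL, sale_price=NULL, list_price=475 → 475
id=807: promo_price=245 → 245
id=808: promo_price=NULL, sale_price=330 → 330
id=809: promo_price=NULL, sale_price=389 → 389
id=810: promo_price=430 → 430
id=811: promo_price=6 → 6
id=812: promo_price=NULL, sale_price=224 → 224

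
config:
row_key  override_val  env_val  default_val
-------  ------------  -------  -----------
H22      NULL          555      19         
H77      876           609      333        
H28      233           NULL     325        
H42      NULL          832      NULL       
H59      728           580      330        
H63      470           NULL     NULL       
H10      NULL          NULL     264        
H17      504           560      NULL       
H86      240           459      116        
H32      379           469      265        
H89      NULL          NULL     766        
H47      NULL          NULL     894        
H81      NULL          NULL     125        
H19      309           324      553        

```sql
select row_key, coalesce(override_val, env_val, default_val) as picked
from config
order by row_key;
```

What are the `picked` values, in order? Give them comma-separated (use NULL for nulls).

264, 504, 309, 555, 233, 379, 832, 894, 728, 470, 876, 125, 240, 766

row_key=H10: override_val=NULL, env_val=NULL, default_val=264 → 264
row_key=H17: override_val=504 → 504
row_key=H19: override_val=309 → 309
row_key=H22: override_val=NULL, env_val=555 → 555
row_key=H28: override_val=233 → 233
row_key=H32: override_val=379 → 379
row_key=H42: override_val=NULL, env_val=832 → 832
row_key=H47: override_val=NULL, env_val=NULL, default_val=894 → 894
row_key=H59: override_val=728 → 728
row_key=H63: override_val=470 → 470
row_key=H77: override_val=876 → 876
row_key=H81: override_val=NULL, env_val=NULL, default_val=125 → 125
row_key=H86: override_val=240 → 240
row_key=H89: override_val=NULL, env_val=NULL, default_val=766 → 766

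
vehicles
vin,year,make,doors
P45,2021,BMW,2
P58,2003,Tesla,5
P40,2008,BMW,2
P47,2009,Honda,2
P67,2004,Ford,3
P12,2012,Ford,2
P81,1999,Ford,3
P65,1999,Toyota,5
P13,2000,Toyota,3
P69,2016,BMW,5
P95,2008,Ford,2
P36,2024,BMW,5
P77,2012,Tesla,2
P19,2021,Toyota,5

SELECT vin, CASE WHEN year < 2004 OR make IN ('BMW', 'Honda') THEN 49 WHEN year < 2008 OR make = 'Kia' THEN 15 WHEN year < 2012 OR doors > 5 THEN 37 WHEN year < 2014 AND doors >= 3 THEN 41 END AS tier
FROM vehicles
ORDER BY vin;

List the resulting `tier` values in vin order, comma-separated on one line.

vin=P12: (no match → NULL) → NULL
vin=P13: year < 2004 OR make IN ('BMW', 'Honda') → 49
vin=P19: (no match → NULL) → NULL
vin=P36: year < 2004 OR make IN ('BMW', 'Honda') → 49
vin=P40: year < 2004 OR make IN ('BMW', 'Honda') → 49
vin=P45: year < 2004 OR make IN ('BMW', 'Honda') → 49
vin=P47: year < 2004 OR make IN ('BMW', 'Honda') → 49
vin=P58: year < 2004 OR make IN ('BMW', 'Honda') → 49
vin=P65: year < 2004 OR make IN ('BMW', 'Honda') → 49
vin=P67: year < 2008 OR make = 'Kia' → 15
vin=P69: year < 2004 OR make IN ('BMW', 'Honda') → 49
vin=P77: (no match → NULL) → NULL
vin=P81: year < 2004 OR make IN ('BMW', 'Honda') → 49
vin=P95: year < 2012 OR doors > 5 → 37

NULL, 49, NULL, 49, 49, 49, 49, 49, 49, 15, 49, NULL, 49, 37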